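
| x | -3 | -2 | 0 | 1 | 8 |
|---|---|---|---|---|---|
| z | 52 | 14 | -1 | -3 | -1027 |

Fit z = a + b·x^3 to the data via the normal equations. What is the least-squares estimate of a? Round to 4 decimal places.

a = -1.5331

The normal system AᵀA·[a, b]ᵀ = Aᵀz is [[5, 478]; [478, 262938]]·[a, b]ᵀ = [-965, -527343]ᵀ.
Determinant 5·262938 − 478² = 1086206.
a = ((-965)·262938 − 478·(-527343))/1086206 = -832608/543103; b = (5·(-527343) − 478·(-965))/1086206 = -2175445/1086206.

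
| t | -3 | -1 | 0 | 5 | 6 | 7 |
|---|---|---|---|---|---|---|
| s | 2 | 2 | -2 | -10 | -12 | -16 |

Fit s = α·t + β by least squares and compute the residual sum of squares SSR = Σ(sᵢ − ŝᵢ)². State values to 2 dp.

SSR = 10.15

From the data, Σt·t = 120, Σt = 14, Σ1 = 6.
Moment sums: Σt·s = -242, Σs = -36.
So AᵀA·[α, β]ᵀ = Aᵀs: [[120, 14]; [14, 6]]·[α, β]ᵀ = [-242, -36]ᵀ.
Eliminating β: 6·(row 1) − 14·(row 2) gives 524·α = 6·(-242) − 14·(-36) = -948, so α = -237/131.
Then β = ((-36) − 14·(-237/131))/6 = -233/131.
Residuals: -216/131, 258/131, -29/131, 108/131, 83/131, -204/131; SSR = 1330/131.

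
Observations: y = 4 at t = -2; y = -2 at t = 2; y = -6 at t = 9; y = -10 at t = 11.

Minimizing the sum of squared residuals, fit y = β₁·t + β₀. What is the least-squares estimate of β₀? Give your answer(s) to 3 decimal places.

β₀ = 1.318

Normal-equation sums: Σt·t = 210, Σt = 20, Σ1 = 4.
Moment sums: Σt·y = -176, Σy = -14.
MᵀM·[β₁, β₀]ᵀ = Mᵀy becomes [[210, 20]; [20, 4]]·[β₁, β₀]ᵀ = [-176, -14]ᵀ.
Determinant 210·4 − 20² = 440.
β₁ = ((-176)·4 − 20·(-14))/440 = -53/55; β₀ = (210·(-14) − 20·(-176))/440 = 29/22.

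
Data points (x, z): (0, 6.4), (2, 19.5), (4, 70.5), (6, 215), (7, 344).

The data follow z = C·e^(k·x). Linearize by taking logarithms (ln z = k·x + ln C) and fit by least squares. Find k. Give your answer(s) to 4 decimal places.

k = 0.5779

Let Y = ln z. Fitting Y = k·x + ln C by least squares:
AᵀA = [[105.0000, 19.0000]; [19.0000, 5]], rhs = [96.0716, 20.2936]ᵀ  (here Σx = 19.0000, Σ(x)² = 105.0000, Σln z = 20.2936, Σx·ln z = 96.0716).
Solving (det = 164.0000): k = 0.57792, ln C = 1.86261.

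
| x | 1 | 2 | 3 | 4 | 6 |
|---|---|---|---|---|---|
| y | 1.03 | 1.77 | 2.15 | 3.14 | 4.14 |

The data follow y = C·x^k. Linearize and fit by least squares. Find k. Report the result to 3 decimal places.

Let Y = ln y. Fitting Y = k·ln x + ln C by least squares:
AᵀA = [[6.8196, 4.9698]; [4.9698, 5]], rhs = [5.3685, 3.9309]ᵀ  (here Σln x = 4.9698, Σ(ln x)² = 6.8196, Σln y = 3.9309, Σln x·ln y = 5.3685).
Δ = 6.8196·5 − (4.9698)² = 9.3990; k = (5.3685·5 − 4.9698·3.9309)/9.3990 = 0.77737, ln C = (6.8196·3.9309 − 4.9698·5.3685)/9.3990 = 0.01351.

k = 0.777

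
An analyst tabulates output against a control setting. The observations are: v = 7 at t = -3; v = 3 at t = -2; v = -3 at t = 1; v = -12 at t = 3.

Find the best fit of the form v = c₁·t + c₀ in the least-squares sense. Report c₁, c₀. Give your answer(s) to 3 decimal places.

Compute the Gram sums: Σt·t = 23, Σt = -1, Σ1 = 4.
Right-hand side: Σt·v = -66, Σv = -5.
Δ = 23·4 − (-1)² = 91.
c₁ = ((-66)·4 − (-1)·(-5))/91 = -269/91; c₀ = (23·(-5) − (-1)·(-66))/91 = -181/91.

c₁ = -2.956, c₀ = -1.989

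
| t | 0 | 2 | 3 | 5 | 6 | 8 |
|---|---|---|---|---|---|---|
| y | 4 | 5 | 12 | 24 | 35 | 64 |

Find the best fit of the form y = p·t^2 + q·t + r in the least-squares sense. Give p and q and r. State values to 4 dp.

p = 1.0952, q = -1.3333, r = 4.1429

From the data, Σt^2·t^2 = 6114, Σt^2·t = 888, Σt^2 = 138, Σt·t = 138, Σt = 24, Σ1 = 6.
And Σt^2·y = 6084, Σt·y = 888, Σy = 144.
Solving the 3×3 system (Gaussian elimination) gives p = 23/21, q = -4/3, r = 29/7.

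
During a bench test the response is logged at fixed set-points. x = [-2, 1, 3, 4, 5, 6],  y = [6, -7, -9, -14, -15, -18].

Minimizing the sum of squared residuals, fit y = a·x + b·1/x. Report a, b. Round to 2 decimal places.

a = -2.91, b = -3.38

The normal system AᵀA·[a, b]ᵀ = Aᵀy is [[91, 6]; [6, 5369/3600]]·[a, b]ᵀ = [-285, -45/2]ᵀ.
Determinant 91·(5369/3600) − 6² = 358979/3600.
a = ((-285)·(5369/3600) − 6·(-45/2))/(358979/3600) = -1044165/358979; b = (91·(-45/2) − 6·(-285))/(358979/3600) = -1215000/358979.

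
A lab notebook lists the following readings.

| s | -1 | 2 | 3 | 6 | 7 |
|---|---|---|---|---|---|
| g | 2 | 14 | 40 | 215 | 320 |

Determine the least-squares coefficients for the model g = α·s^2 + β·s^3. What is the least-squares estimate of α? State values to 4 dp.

α = 2.6942

With design matrix M, MᵀM = [[3795, 24857]; [24857, 165099]] and Mᵀg = [23838, 157390]ᵀ.
Δ = 3795·165099 − 24857² = 8680256.
α = (23838·165099 − 24857·157390)/8680256 = 5846683/2170064; β = (3795·157390 − 24857·23838)/8680256 = 1188471/2170064.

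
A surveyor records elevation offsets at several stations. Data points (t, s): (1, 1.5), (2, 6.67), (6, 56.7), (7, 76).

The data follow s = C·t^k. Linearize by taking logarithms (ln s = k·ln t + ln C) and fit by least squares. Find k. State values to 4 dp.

k = 2.0068

Taking logs, ln s = k·ln t + ln C, so regress ln s on ln t.
XᵀX = [[7.4774, 4.4308]; [4.4308, 4]], rhs = [16.9773, 10.6716]ᵀ  (here Σln t = 4.4308, Σ(ln t)² = 7.4774, Σln s = 10.6716, Σln t·ln s = 16.9773).
Slope k = (n·Σln t·ln s − Σln t·Σln s)/(n·Σ(ln t)² − (Σln t)²) = (4·16.9773 − 4.4308·10.6716)/10.2775 = 2.00682; ln C = (Σln s − k·Σln t)/n = 0.44493.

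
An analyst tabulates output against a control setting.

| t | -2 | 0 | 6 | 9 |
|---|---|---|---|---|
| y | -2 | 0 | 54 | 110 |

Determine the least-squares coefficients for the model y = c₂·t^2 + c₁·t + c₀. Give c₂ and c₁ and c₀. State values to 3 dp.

c₂ = 1.048, c₁ = 2.813, c₀ = -0.351

With design matrix M, MᵀM = [[7873, 937, 121]; [937, 121, 13]; [121, 13, 4]] and Mᵀy = [10846, 1318, 162]ᵀ.
Row-reducing yields c₂ = 1261/1203, c₁ = 16921/6015, c₀ = -704/2005.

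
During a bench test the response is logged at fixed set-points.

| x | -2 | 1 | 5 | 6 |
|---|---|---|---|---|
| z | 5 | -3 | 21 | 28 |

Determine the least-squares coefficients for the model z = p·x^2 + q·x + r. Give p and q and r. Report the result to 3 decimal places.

p = 1.065, q = -1.159, r = -1.929

With design matrix A, AᵀA = [[1938, 334, 66]; [334, 66, 10]; [66, 10, 4]] and Aᵀz = [1550, 260, 51]ᵀ.
Inverting the 3×3 Gram matrix, [p, q, r]ᵀ = [832/781, -1811/1562, -3013/1562]ᵀ.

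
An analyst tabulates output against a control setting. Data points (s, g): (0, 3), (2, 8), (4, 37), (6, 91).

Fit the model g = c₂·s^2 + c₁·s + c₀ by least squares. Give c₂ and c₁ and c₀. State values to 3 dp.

c₂ = 3.063, c₁ = -3.725, c₀ = 3.050

AᵀA·[c₂, c₁, c₀]ᵀ = Aᵀg reads: 1568·c₂ + 288·c₁ + 56·c₀ = 3900;  288·c₂ + 56·c₁ + 12·c₀ = 710;  56·c₂ + 12·c₁ + 4·c₀ = 139.
Row-reducing yields c₂ = 49/16, c₁ = -149/40, c₀ = 61/20.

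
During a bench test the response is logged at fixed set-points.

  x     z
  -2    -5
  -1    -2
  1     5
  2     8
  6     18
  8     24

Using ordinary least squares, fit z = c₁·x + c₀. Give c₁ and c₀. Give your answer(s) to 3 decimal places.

Entries of AᵀA: Σx·x = 110, Σx = 14, Σ1 = 6.
For Aᵀz: Σx·z = 333, Σz = 48.
Normal equations: [[110, 14]; [14, 6]]·[c₁, c₀]ᵀ = [333, 48]ᵀ.
Eliminating c₀: 6·(row 1) − 14·(row 2) gives 464·c₁ = 6·333 − 14·48 = 1326, so c₁ = 663/232.
Then c₀ = (48 − 14·(663/232))/6 = 309/232.

c₁ = 2.858, c₀ = 1.332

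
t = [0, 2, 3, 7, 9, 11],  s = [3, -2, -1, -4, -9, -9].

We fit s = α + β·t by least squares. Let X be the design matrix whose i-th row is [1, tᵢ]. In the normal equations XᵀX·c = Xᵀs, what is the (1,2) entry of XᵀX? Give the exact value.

32

Row 1 ↔ basis 1, column 2 ↔ basis t, so (XᵀX)_{1,2} = Σᵢ t = (1)·(0) + (1)·(2) + (1)·(3) + (1)·(7) + (1)·(9) + (1)·(11) = 32.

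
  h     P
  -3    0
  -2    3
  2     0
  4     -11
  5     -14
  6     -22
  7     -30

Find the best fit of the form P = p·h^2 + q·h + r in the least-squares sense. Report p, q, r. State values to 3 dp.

p = -0.562, q = -0.810, r = 3.109

Entries of XᵀX: Σh^2·h^2 = 4691, Σh^2·h = 721, Σh^2 = 143, Σh·h = 143, Σh = 19, Σ1 = 7.
Moment sums: Σh^2·P = -2776, Σh·P = -462, ΣP = -74.
XᵀX·[p, q, r]ᵀ = XᵀP becomes [[4691, 721, 143]; [721, 143, 19]; [143, 19, 7]]·[p, q, r]ᵀ = [-2776, -462, -74]ᵀ.
Inverting the 3×3 Gram matrix, [p, q, r]ᵀ = [-10034/17853, -72313/89265, 92507/29755]ᵀ.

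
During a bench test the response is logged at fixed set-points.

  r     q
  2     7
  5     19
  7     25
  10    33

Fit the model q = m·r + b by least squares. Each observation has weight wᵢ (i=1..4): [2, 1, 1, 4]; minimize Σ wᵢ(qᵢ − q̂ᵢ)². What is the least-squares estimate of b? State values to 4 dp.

b = 1.3500

From the data, Σwᵢ·r·r = 482, Σwᵢ·r = 56, Σwᵢ·1 = 8.
Right-hand side: Σwᵢ·r·q = 1618, Σwᵢ·q = 190.
Normal equations: [[482, 56]; [56, 8]]·[m, b]ᵀ = [1618, 190]ᵀ.
det = 482·8 − 56² = 720.
m = (1618·8 − 56·190)/720 = 16/5; b = (482·190 − 56·1618)/720 = 27/20.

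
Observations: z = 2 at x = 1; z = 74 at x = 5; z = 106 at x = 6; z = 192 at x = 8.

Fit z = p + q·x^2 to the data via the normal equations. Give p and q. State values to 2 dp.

Setting ∂/∂p … = 0 gives: 4·p + 126·q = 374;  126·p + 6018·q = 17956.
Δ = 4·6018 − 126² = 8196.
p = (374·6018 − 126·17956)/8196 = -977/683; q = (4·17956 − 126·374)/8196 = 6175/2049.

p = -1.43, q = 3.01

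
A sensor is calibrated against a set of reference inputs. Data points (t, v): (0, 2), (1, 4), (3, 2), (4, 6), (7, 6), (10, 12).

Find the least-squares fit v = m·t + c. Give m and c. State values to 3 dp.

Entries of XᵀX: Σt·t = 175, Σt = 25, Σ1 = 6.
For Xᵀv: Σt·v = 196, Σv = 32.
So XᵀX·[m, c]ᵀ = Xᵀv: [[175, 25]; [25, 6]]·[m, c]ᵀ = [196, 32]ᵀ.
Eliminating c: 6·(row 1) − 25·(row 2) gives 425·m = 6·196 − 25·32 = 376, so m = 376/425.
Then c = (32 − 25·(376/425))/6 = 28/17.

m = 0.885, c = 1.647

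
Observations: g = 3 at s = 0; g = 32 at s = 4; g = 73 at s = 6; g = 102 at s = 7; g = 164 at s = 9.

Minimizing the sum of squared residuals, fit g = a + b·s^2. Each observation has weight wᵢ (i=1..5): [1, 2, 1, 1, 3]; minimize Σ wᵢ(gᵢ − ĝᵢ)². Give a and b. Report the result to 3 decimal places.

The normal equations are: 8·a + 360·b = 734;  360·a + 23892·b = 48502.
(Σwᵢ·1 = 8, Σwᵢ·s^2 = 360, Σwᵢ·s^2·s^2 = 23892, Σwᵢ·g = 734, Σwᵢ·s^2·g = 48502.)
Eliminating b: 23892·(row 1) − 360·(row 2) gives 61536·a = 23892·734 − 360·48502 = 76008, so a = 3167/2564.
Then b = (48502 − 360·(3167/2564))/23892 = 3868/1923.

a = 1.235, b = 2.011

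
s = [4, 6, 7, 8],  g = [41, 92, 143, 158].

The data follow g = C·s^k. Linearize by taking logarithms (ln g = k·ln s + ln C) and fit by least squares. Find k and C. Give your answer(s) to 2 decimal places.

Linearized form: ln g = k·ln s + ln C. From the 4 transformed points,
AᵀA = [[13.2429, 7.2034]; [7.2034, 4]], rhs = [33.4347, 18.2608]ᵀ  (here Σln s = 7.2034, Σ(ln s)² = 13.2429, Σln g = 18.2608, Σln s·ln g = 33.4347).
Slope k = (n·Σln s·ln g − Σln s·Σln g)/(n·Σ(ln s)² − (Σln s)²) = (4·33.4347 − 7.2034·18.2608)/1.0824 = 2.03143; ln C = (Σln g − k·Σln s)/n = 0.90690, so C = exp(0.90690) = 2.47662.

k = 2.03, C = 2.48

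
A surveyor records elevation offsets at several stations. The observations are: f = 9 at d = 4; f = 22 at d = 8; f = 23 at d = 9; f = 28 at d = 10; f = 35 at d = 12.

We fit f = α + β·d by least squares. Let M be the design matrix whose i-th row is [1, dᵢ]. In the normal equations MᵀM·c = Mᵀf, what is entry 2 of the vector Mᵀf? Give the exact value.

Entry 2 ↔ basis d, so (Mᵀf)_{2} = Σᵢ (d)·fᵢ = (4)·(9) + (8)·(22) + (9)·(23) + (10)·(28) + (12)·(35) = 1119.

1119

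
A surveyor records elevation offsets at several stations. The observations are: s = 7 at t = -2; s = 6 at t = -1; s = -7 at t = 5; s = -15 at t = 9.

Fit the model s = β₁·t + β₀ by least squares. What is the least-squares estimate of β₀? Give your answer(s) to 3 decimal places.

β₀ = 3.378

Setting ∂/∂β₁ … = 0 gives: 111·β₁ + 11·β₀ = -190;  11·β₁ + 4·β₀ = -9.
Determinant 111·4 − 11² = 323.
β₁ = ((-190)·4 − 11·(-9))/323 = -661/323; β₀ = (111·(-9) − 11·(-190))/323 = 1091/323.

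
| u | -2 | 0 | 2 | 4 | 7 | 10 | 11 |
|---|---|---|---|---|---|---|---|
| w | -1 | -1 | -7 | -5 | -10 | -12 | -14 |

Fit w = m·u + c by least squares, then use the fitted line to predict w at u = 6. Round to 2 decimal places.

ŵ = -8.57

Setting ∂/∂m … = 0 gives: 294·m + 32·c = -376;  32·m + 7·c = -50.
(Σu·u = 294, Σu = 32, Σ1 = 7, Σu·w = -376, Σw = -50.)
det = 294·7 − 32² = 1034.
m = ((-376)·7 − 32·(-50))/1034 = -516/517; c = (294·(-50) − 32·(-376))/1034 = -1334/517.
At u = 6: ŵ = (-516/517)·(6) + (-1334/517)·(1) = -4430/517.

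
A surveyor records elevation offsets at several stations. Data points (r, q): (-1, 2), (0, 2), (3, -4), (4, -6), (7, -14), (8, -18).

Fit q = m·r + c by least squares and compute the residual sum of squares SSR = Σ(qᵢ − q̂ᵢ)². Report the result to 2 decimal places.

SSR = 9.42

Setting ∂/∂m … = 0 gives: 139·m + 21·c = -280;  21·m + 6·c = -38.
(Σr·r = 139, Σr = 21, Σ1 = 6, Σr·q = -280, Σq = -38.)
Eliminating c: 6·(row 1) − 21·(row 2) gives 393·m = 6·(-280) − 21·(-38) = -882, so m = -294/131.
Then c = ((-38) − 21·(-294/131))/6 = 598/393.
Residuals: -694/393, 188/393, 476/393, 572/393, 74/393, -616/393; SSR = 3704/393.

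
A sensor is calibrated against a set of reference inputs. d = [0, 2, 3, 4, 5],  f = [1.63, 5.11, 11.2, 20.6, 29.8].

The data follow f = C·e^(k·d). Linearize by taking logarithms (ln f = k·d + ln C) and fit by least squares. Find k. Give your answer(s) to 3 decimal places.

With ln fᵢ as the transformed response and dᵢ as the regressor:
Σd = 14.0000, Σ(d)² = 54.0000, Σln f = 10.9555, Σd·ln f = 39.5838.
Equations: 54.0000·k + 14.0000·ln C = 39.5838;  14.0000·k + 5·ln C = 10.9555.
Solving (det = 74.0000): k = 0.60192, ln C = 0.50571.

k = 0.602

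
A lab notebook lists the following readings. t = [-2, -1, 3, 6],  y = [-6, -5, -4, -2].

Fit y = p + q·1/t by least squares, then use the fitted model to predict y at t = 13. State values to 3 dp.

ŷ = -3.652

Entries of MᵀM: Σ1 = 4, Σ1/t = -1, Σ1/t·1/t = 25/18.
Moment sums: Σy = -17, Σ1/t·y = 19/3.
MᵀM·[p, q]ᵀ = Mᵀy becomes [[4, -1]; [-1, 25/18]]·[p, q]ᵀ = [-17, 19/3]ᵀ.
Eliminating q: (25/18)·(row 1) − (-1)·(row 2) gives (41/9)·p = (25/18)·(-17) − (-1)·(19/3) = -311/18, so p = -311/82.
Then q = ((19/3) − (-1)·(-311/82))/(25/18) = 75/41.
At t = 13: ŷ = (-311/82)·(1) + (75/41)·(1/13) = -3893/1066.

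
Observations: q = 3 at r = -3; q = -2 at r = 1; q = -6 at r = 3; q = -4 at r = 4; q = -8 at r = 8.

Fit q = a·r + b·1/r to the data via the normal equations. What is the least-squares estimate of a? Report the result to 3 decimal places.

a = -1.029

From the data, Σr·r = 99, Σr·1/r = 5, Σ1/r·1/r = 749/576.
Right-hand side: Σr·q = -109, Σ1/r·q = -7.
XᵀX·[a, b]ᵀ = Xᵀq becomes [[99, 5]; [5, 749/576]]·[a, b]ᵀ = [-109, -7]ᵀ.
Eliminating b: (749/576)·(row 1) − 5·(row 2) gives (6639/64)·a = (749/576)·(-109) − 5·(-7) = -61481/576, so a = -61481/59751.
Then b = ((-7) − 5·(-61481/59751))/(749/576) = -9472/6639.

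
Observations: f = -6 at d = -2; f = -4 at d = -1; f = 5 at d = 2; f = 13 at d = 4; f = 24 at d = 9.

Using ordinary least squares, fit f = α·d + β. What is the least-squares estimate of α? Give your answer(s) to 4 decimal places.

α = 2.8135

Sums needed: Σd·d = 106, Σd = 12, Σ1 = 5.
Moment sums: Σd·f = 294, Σf = 32.
XᵀX·[α, β]ᵀ = Xᵀf becomes [[106, 12]; [12, 5]]·[α, β]ᵀ = [294, 32]ᵀ.
Eliminating β: 5·(row 1) − 12·(row 2) gives 386·α = 5·294 − 12·32 = 1086, so α = 543/193.
Then β = (32 − 12·(543/193))/5 = -68/193.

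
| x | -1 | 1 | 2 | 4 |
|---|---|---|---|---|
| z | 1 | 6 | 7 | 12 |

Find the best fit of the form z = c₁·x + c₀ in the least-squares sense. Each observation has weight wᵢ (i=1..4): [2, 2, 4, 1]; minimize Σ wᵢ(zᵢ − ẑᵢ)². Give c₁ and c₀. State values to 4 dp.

Normal-equation sums: Σwᵢ·x·x = 36, Σwᵢ·x = 12, Σwᵢ·1 = 9.
Right-hand side: Σwᵢ·x·z = 114, Σwᵢ·z = 54.
Determinant 36·9 − 12² = 180.
c₁ = (114·9 − 12·54)/180 = 21/10; c₀ = (36·54 − 12·114)/180 = 16/5.

c₁ = 2.1000, c₀ = 3.2000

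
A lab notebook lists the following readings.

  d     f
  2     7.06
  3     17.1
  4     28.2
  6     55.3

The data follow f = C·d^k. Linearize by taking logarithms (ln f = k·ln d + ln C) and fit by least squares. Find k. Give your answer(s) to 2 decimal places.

k = 1.86

Linearized form: ln f = k·ln d + ln C. From the 4 transformed points,
Σln d = 4.9698, Σ(ln d)² = 6.8196, Σln f = 12.1456, Σln d·ln f = 16.2930.
Equations: 6.8196·k + 4.9698·ln C = 16.2930;  4.9698·k + 4·ln C = 12.1456.
Δ = 6.8196·4 − (4.9698)² = 2.5794; k = (16.2930·4 − 4.9698·12.1456)/2.5794 = 1.86493, ln C = (6.8196·12.1456 − 4.9698·16.2930)/2.5794 = 0.71932.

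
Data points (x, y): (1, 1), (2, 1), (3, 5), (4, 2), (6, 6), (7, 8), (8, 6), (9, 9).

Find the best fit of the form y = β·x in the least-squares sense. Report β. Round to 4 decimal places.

Forming MᵀM = [[260]] and Mᵀy = [247]ᵀ gives MᵀM·[β]ᵀ = Mᵀy.
β = 247/260 = 0.95.

β = 0.9500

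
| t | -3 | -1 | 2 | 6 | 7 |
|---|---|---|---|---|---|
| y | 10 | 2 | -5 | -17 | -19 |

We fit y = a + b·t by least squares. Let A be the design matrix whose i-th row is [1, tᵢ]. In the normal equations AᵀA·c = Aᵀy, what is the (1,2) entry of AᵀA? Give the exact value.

Row 1 ↔ basis 1, column 2 ↔ basis t, so (AᵀA)_{1,2} = Σᵢ t = (1)·(-3) + (1)·(-1) + (1)·(2) + (1)·(6) + (1)·(7) = 11.

11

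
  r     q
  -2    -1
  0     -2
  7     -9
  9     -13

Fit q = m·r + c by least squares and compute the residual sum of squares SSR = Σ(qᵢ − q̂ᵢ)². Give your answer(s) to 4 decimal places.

AᵀA·[m, c]ᵀ = Aᵀq reads: 134·m + 14·c = -178;  14·m + 4·c = -25.
Eliminating c: 4·(row 1) − 14·(row 2) gives 340·m = 4·(-178) − 14·(-25) = -362, so m = -181/170.
Then c = ((-25) − 14·(-181/170))/4 = -429/170.
Residuals: -103/170, 89/170, 83/85, -76/85; SSR = 407/170.

SSR = 2.3941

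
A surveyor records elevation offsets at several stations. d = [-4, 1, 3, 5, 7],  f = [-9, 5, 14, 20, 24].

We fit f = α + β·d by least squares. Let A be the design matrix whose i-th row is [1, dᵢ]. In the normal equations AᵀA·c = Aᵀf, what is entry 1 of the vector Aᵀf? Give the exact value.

54

Entry 1 ↔ basis 1, so (Aᵀf)_{1} = Σᵢ fᵢ = (1)·(-9) + (1)·(5) + (1)·(14) + (1)·(20) + (1)·(24) = 54.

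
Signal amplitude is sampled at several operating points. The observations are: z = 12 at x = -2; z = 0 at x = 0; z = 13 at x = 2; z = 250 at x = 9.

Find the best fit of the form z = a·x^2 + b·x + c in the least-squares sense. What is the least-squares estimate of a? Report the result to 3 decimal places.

Forming AᵀA = [[6593, 729, 89]; [729, 89, 9]; [89, 9, 4]] and Aᵀz = [20350, 2252, 275]ᵀ gives AᵀA·[a, b, c]ᵀ = Aᵀz.
Inverting the 3×3 Gram matrix, [a, b, c]ᵀ = [45927/15020, 18001/75100, 3311/18775]ᵀ.

a = 3.058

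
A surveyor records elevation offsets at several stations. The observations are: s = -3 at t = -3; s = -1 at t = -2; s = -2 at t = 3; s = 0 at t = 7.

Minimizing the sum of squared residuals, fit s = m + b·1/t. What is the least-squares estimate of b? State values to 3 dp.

b = 0.646

AᵀA·[m, b]ᵀ = Aᵀs reads: 4·m + (-5/14)·b = -6;  (-5/14)·m + (869/1764)·b = 5/6.
Eliminating b: (869/1764)·(row 1) − (-5/14)·(row 2) gives (3251/1764)·m = (869/1764)·(-6) − (-5/14)·(5/6) = -521/196, so m = -4689/3251.
Then b = ((5/6) − (-5/14)·(-4689/3251))/(869/1764) = 2100/3251.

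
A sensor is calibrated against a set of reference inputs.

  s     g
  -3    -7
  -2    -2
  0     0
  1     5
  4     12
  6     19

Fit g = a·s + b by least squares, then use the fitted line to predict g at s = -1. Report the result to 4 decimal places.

ĝ = -1.0000

Compute the Gram sums: Σs·s = 66, Σs = 6, Σ1 = 6.
Right-hand side: Σs·g = 192, Σg = 27.
Δ = 66·6 − 6² = 360.
a = (192·6 − 6·27)/360 = 11/4; b = (66·27 − 6·192)/360 = 7/4.
At s = -1: ĝ = (11/4)·(-1) + (7/4)·(1) = -1.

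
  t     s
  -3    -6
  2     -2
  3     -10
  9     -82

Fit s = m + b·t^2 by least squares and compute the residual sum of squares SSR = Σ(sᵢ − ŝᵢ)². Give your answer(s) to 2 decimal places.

The normal system AᵀA·[m, b]ᵀ = Aᵀs is [[4, 103]; [103, 6739]]·[m, b]ᵀ = [-100, -6794]ᵀ.
Δ = 4·6739 − 103² = 16347.
m = ((-100)·6739 − 103·(-6794))/16347 = 25882/16347; b = (4·(-6794) − 103·(-100))/16347 = -16876/16347.
Residuals: 27920/16347, 2976/5449, -37468/16347, 620/16347; SSR = 138464/16347.

SSR = 8.47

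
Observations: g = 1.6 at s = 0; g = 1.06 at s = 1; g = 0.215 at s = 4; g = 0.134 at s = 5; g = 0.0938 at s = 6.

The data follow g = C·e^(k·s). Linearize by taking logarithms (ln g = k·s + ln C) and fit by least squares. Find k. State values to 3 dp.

k = -0.489

Let Y = ln g. Fitting Y = k·s + ln C by least squares:
Σs = 16.0000, Σ(s)² = 78.0000, Σln g = -5.3854, Σs·ln g = -30.3393.
Equations: 78.0000·k + 16.0000·ln C = -30.3393;  16.0000·k + 5·ln C = -5.3854.
Δ = 78.0000·5 − (16.0000)² = 134.0000; k = (-30.3393·5 − 16.0000·-5.3854)/134.0000 = -0.48904, ln C = (78.0000·-5.3854 − 16.0000·-30.3393)/134.0000 = 0.48785.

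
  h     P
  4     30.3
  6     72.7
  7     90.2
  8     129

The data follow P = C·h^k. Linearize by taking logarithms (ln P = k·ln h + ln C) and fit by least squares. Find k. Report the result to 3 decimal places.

Taking logs, ln P = k·ln h + ln C, so regress ln P on ln h.
Σln h = 7.2034, Σ(ln h)² = 13.2429, Σln P = 17.0593, Σln h·ln P = 31.2752.
Equations: 13.2429·k + 7.2034·ln C = 31.2752;  7.2034·k + 4·ln C = 17.0593.
Slope k = (n·Σln h·ln P − Σln h·Σln P)/(n·Σ(ln h)² − (Σln h)²) = (4·31.2752 − 7.2034·17.0593)/1.0824 = 2.04686; ln C = (Σln P − k·Σln h)/n = 0.57875.

k = 2.047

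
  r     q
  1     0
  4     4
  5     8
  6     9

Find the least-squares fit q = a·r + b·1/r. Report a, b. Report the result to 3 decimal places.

Normal-equation sums: Σr·r = 78, Σr·1/r = 4, Σ1/r·1/r = 4069/3600.
And Σr·q = 110, Σ1/r·q = 41/10.
XᵀX·[a, b]ᵀ = Xᵀq becomes [[78, 4]; [4, 4069/3600]]·[a, b]ᵀ = [110, 41/10]ᵀ.
Δ = 78·(4069/3600) − 4² = 43297/600.
a = (110·(4069/3600) − 4·(41/10))/(43297/600) = 194275/129891; b = (78·(41/10) − 4·110)/(43297/600) = -72120/43297.

a = 1.496, b = -1.666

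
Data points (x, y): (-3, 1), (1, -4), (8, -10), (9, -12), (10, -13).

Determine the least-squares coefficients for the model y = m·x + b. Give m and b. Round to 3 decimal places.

m = -1.038, b = -2.408

Entries of MᵀM: Σx·x = 255, Σx = 25, Σ1 = 5.
Right-hand side: Σx·y = -325, Σy = -38.
MᵀM·[m, b]ᵀ = Mᵀy becomes [[255, 25]; [25, 5]]·[m, b]ᵀ = [-325, -38]ᵀ.
Eliminating b: 5·(row 1) − 25·(row 2) gives 650·m = 5·(-325) − 25·(-38) = -675, so m = -27/26.
Then b = ((-38) − 25·(-27/26))/5 = -313/130.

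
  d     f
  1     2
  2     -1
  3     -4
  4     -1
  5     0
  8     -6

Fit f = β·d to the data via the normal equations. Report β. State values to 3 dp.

Sums needed: Σd·d = 119.
For Aᵀf: Σd·f = -64.
Normal equations: [[119]]·[β]ᵀ = [-64]ᵀ.
β = (-64)/119 = -0.537815.

β = -0.538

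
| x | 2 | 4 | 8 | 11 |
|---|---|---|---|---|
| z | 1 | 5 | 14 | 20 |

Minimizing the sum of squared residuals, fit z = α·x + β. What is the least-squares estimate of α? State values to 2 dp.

MᵀM·[α, β]ᵀ = Mᵀz reads: 205·α + 25·β = 354;  25·α + 4·β = 40.
(Σx·x = 205, Σx = 25, Σ1 = 4, Σx·z = 354, Σz = 40.)
Eliminating β: 4·(row 1) − 25·(row 2) gives 195·α = 4·354 − 25·40 = 416, so α = 32/15.
Then β = (40 − 25·(32/15))/4 = -10/3.

α = 2.13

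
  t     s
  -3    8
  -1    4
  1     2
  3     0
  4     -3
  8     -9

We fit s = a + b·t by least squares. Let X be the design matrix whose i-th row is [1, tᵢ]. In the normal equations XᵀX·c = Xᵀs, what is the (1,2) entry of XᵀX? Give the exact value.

12

Row 1 ↔ basis 1, column 2 ↔ basis t, so (XᵀX)_{1,2} = Σᵢ t = (1)·(-3) + (1)·(-1) + (1)·(1) + (1)·(3) + (1)·(4) + (1)·(8) = 12.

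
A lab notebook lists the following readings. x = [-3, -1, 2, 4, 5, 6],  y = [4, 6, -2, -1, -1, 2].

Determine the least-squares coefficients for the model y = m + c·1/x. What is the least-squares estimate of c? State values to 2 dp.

c = -5.50

Compute the Gram sums: Σ1 = 6, Σ1/x = -13/60, Σ1/x·1/x = 5369/3600.
Right-hand side: Σy = 8, Σ1/x·y = -169/20.
Δ = 6·(5369/3600) − (-13/60)² = 6409/720.
m = (8·(5369/3600) − (-13/60)·(-169/20))/(6409/720) = 2797/2465; c = (6·(-169/20) − (-13/60)·8)/(6409/720) = -2712/493.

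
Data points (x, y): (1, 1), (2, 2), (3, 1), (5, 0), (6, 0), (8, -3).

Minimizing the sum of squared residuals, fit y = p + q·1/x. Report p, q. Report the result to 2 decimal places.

Compute the Gram sums: Σ1 = 6, Σ1/x = 93/40, Σ1/x·1/x = 20801/14400.
Right-hand side: Σy = 1, Σ1/x·y = 47/24.
AᵀA·[p, q]ᵀ = Aᵀy becomes [[6, 93/40]; [93/40, 20801/14400]]·[p, q]ᵀ = [1, 47/24]ᵀ.
Determinant 6·(20801/14400) − (93/40)² = 3131/960.
p = (1·(20801/14400) − (93/40)·(47/24))/(3131/960) = -1444/1515; q = (6·(47/24) − (93/40)·1)/(3131/960) = 9048/3131.

p = -0.95, q = 2.89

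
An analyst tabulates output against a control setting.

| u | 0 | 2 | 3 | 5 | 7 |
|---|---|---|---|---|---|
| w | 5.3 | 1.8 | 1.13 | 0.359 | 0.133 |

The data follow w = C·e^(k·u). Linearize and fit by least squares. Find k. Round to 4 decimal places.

k = -0.5289

With ln wᵢ as the transformed response and uᵢ as the regressor:
Over the data: Σu = 17.0000, Σ(u)² = 87.0000, Σln w = -0.6641, Σu·ln w = -17.7018.
Normal system: [[87.0000, 17.0000]; [17.0000, 5]]·[k, ln C]ᵀ = [-17.7018, -0.6641]ᵀ.
Δ = 87.0000·5 − (17.0000)² = 146.0000; k = (-17.7018·5 − 17.0000·-0.6641)/146.0000 = -0.52890, ln C = (87.0000·-0.6641 − 17.0000·-17.7018)/146.0000 = 1.66542.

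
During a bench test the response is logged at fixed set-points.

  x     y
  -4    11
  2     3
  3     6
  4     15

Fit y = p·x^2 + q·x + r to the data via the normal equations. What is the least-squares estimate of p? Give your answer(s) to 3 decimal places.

p = 0.946

Sums needed: Σx^2·x^2 = 609, Σx^2·x = 35, Σx^2 = 45, Σx·x = 45, Σx = 5, Σ1 = 4.
Right-hand side: Σx^2·y = 482, Σx·y = 40, Σy = 35.
So AᵀA·[p, q, r]ᵀ = Aᵀy: [[609, 35, 45]; [35, 45, 5]; [45, 5, 4]]·[p, q, r]ᵀ = [482, 40, 35]ᵀ.
Solving the 3×3 system (Gaussian elimination) gives p = 334/353, q = 149/353, r = -855/353.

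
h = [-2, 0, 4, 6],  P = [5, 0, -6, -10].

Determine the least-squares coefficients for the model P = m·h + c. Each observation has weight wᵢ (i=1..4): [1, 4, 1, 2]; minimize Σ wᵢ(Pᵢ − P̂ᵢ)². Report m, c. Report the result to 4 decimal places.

Entries of XᵀWX: Σwᵢ·h·h = 92, Σwᵢ·h = 14, Σwᵢ·1 = 8.
Moment sums: Σwᵢ·h·P = -154, Σwᵢ·P = -21.
So XᵀWX·[m, c]ᵀ = XᵀWP: [[92, 14]; [14, 8]]·[m, c]ᵀ = [-154, -21]ᵀ.
det = 92·8 − 14² = 540.
m = ((-154)·8 − 14·(-21))/540 = -469/270; c = (92·(-21) − 14·(-154))/540 = 56/135.

m = -1.7370, c = 0.4148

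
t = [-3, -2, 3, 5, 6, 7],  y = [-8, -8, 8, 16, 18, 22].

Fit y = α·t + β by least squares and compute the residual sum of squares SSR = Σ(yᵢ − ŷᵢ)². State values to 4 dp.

SSR = 6.8806

Entries of AᵀA: Σt·t = 132, Σt = 16, Σ1 = 6.
For Aᵀy: Σt·y = 406, Σy = 48.
Normal equations: [[132, 16]; [16, 6]]·[α, β]ᵀ = [406, 48]ᵀ.
Eliminating β: 6·(row 1) − 16·(row 2) gives 536·α = 6·406 − 16·48 = 1668, so α = 417/134.
Then β = (48 − 16·(417/134))/6 = -20/67.
Residuals: 219/134, -99/67, -139/134, 99/134, -25/67, 69/134; SSR = 461/67.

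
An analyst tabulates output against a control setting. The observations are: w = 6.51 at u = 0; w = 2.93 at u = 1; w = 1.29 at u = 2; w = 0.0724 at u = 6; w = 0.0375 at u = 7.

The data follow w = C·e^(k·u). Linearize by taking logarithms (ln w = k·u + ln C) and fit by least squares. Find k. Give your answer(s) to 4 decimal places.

k = -0.7344

Let Y = ln w. Fitting Y = k·u + ln C by least squares:
XᵀX = [[90.0000, 16.0000]; [16.0000, 5]], rhs = [-37.1529, -2.7060]ᵀ  (here Σu = 16.0000, Σ(u)² = 90.0000, Σln w = -2.7060, Σu·ln w = -37.1529).
Solving (det = 194.0000): k = -0.73438, ln C = 1.80881.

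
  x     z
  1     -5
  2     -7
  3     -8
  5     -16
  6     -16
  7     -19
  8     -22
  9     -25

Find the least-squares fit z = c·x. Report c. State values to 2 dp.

Setting ∂/∂c … = 0 gives: 269·c = -753.
(Σx·x = 269, Σx·z = -753.)
c = (-753)/269 = -2.79926.

c = -2.80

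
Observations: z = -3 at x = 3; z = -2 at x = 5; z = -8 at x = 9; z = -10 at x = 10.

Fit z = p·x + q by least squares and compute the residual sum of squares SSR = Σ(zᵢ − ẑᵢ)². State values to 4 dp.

From the data, Σx·x = 215, Σx = 27, Σ1 = 4.
For Mᵀz: Σx·z = -191, Σz = -23.
MᵀM·[p, q]ᵀ = Mᵀz becomes [[215, 27]; [27, 4]]·[p, q]ᵀ = [-191, -23]ᵀ.
Determinant 215·4 − 27² = 131.
p = ((-191)·4 − 27·(-23))/131 = -143/131; q = (215·(-23) − 27·(-191))/131 = 212/131.
Residuals: -176/131, 241/131, 27/131, -92/131; SSR = 750/131.

SSR = 5.7252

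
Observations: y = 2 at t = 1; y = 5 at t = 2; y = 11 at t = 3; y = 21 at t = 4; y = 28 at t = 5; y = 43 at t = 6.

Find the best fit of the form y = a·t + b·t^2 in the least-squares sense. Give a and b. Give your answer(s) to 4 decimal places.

a = 0.4799, b = 1.0960

With design matrix M, MᵀM = [[91, 441]; [441, 2275]] and Mᵀy = [527, 2705]ᵀ.
Eliminating b: 2275·(row 1) − 441·(row 2) gives 12544·a = 2275·527 − 441·2705 = 6020, so a = 215/448.
Then b = (2705 − 441·(215/448))/2275 = 491/448.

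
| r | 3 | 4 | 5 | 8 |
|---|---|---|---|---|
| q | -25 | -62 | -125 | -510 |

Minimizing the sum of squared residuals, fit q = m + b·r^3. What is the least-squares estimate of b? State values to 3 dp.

b = -0.999

AᵀA·[m, b]ᵀ = Aᵀq reads: 4·m + 728·b = -722;  728·m + 282594·b = -281388.
Eliminating b: 282594·(row 1) − 728·(row 2) gives 600392·m = 282594·(-722) − 728·(-281388) = 817596, so m = 15723/11546.
Then b = ((-281388) − 728·(15723/11546))/282594 = -74992/75049.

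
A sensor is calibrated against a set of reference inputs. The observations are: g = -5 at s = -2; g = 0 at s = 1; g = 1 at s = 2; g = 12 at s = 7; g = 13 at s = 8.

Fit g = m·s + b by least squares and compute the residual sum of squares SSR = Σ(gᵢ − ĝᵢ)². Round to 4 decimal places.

Compute the Gram sums: Σs·s = 122, Σs = 16, Σ1 = 5.
Moment sums: Σs·g = 200, Σg = 21.
Determinant 122·5 − 16² = 354.
m = (200·5 − 16·21)/354 = 332/177; b = (122·21 − 16·200)/354 = -319/177.
Residuals: 98/177, -13/177, -56/59, 119/177, -12/59; SSR = 302/177.

SSR = 1.7062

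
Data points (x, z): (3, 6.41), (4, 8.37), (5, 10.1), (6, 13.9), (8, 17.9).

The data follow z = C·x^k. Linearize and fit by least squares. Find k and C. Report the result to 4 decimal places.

Let Y = ln z. Fitting Y = k·ln x + ln C by least squares:
AᵀA = [[13.2535, 7.9655]; [7.9655, 5]], rhs = [19.4228, 11.8117]ᵀ  (here Σln x = 7.9655, Σ(ln x)² = 13.2535, Σln z = 11.8117, Σln x·ln z = 19.4228).
Slope k = (n·Σln x·ln z − Σln x·Σln z)/(n·Σ(ln x)² − (Σln x)²) = (5·19.4228 − 7.9655·11.8117)/2.8177 = 1.07434; ln C = (Σln z − k·Σln x)/n = 0.65080, so C = exp(0.65080) = 1.91708.

k = 1.0743, C = 1.9171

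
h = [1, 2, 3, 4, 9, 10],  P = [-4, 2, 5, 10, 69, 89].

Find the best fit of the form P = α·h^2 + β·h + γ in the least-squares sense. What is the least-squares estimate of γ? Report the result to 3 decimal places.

Sums needed: Σh^2·h^2 = 16915, Σh^2·h = 1829, Σh^2 = 211, Σh·h = 211, Σh = 29, Σ1 = 6.
Right-hand side: Σh^2·P = 14698, Σh·P = 1566, ΣP = 171.
So XᵀX·[α, β, γ]ᵀ = XᵀP: [[16915, 1829, 211]; [1829, 211, 29]; [211, 29, 6]]·[α, β, γ]ᵀ = [14698, 1566, 171]ᵀ.
Row-reducing yields α = 1258/1335, β = -2167/6675, γ = -6829/2225.

γ = -3.069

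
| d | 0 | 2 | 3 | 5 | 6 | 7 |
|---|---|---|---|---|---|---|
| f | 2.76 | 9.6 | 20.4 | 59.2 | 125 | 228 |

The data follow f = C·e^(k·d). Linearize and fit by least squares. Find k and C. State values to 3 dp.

k = 0.628, C = 2.808

Taking logs, ln f = k·d + ln C, so regress ln f on d.
Σd = 23.0000, Σ(d)² = 123.0000, Σln f = 20.6311, Σd·ln f = 100.9500.
Equations: 123.0000·k + 23.0000·ln C = 100.9500;  23.0000·k + 6·ln C = 20.6311.
Slope k = (n·Σd·ln f − Σd·Σln f)/(n·Σ(d)² − (Σd)²) = (6·100.9500 − 23.0000·20.6311)/209.0000 = 0.62768; ln C = (Σln f − k·Σd)/n = 1.03242, so C = exp(1.03242) = 2.80785.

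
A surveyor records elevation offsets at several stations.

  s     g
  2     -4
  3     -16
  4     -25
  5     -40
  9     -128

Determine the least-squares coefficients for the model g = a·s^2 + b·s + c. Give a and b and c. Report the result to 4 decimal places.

a = -1.4382, b = -1.7372, c = 4.2218

With design matrix A, AᵀA = [[7539, 953, 135]; [953, 135, 23]; [135, 23, 5]] and Aᵀg = [-11928, -1508, -213]ᵀ.
Inverting the 3×3 Gram matrix, [a, b, c]ᵀ = [-12515/8702, -15117/8702, 18369/4351]ᵀ.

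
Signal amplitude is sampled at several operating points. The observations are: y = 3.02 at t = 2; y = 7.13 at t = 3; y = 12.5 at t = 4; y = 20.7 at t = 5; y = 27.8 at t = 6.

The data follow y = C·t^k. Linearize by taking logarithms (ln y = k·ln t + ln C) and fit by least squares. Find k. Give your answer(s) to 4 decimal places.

k = 2.0396

With ln yᵢ as the transformed response and ln tᵢ as the regressor:
Σln t = 6.5793, Σ(ln t)² = 9.4099, Σln y = 11.9505, Σln t·ln y = 17.2600.
Normal system: [[9.4099, 6.5793]; [6.5793, 5]]·[k, ln C]ᵀ = [17.2600, 11.9505]ᵀ.
Slope k = (n·Σln t·ln y − Σln t·Σln y)/(n·Σ(ln t)² − (Σln t)²) = (5·17.2600 − 6.5793·11.9505)/3.7630 = 2.03957; ln C = (Σln y − k·Σln t)/n = -0.29368.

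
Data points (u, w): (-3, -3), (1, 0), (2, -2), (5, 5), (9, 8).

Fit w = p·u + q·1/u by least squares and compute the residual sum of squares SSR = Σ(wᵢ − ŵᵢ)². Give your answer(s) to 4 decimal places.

Compute the Gram sums: Σu·u = 120, Σu·1/u = 5, Σ1/u·1/u = 11449/8100.
For Mᵀw: Σu·w = 102, Σ1/u·w = 17/9.
MᵀM·[p, q]ᵀ = Mᵀw becomes [[120, 5]; [5, 11449/8100]]·[p, q]ᵀ = [102, 17/9]ᵀ.
Determinant 120·(11449/8100) − 5² = 19523/135.
p = (102·(11449/8100) − 5·(17/9))/(19523/135) = 181883/195230; q = (120·(17/9) − 5·102)/(19523/135) = -38250/19523.
Residuals: -167541/195230, 200617/195230, -281488/97615, 28647/39046, -32607/195230; SSR = 1041947/97615.

SSR = 10.6740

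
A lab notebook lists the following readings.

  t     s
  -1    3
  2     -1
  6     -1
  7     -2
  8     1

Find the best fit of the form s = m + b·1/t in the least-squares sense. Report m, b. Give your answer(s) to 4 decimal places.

m = -0.0382, b = -2.9151

Setting ∂/∂m … = 0 gives: 5·m + (-11/168)·b = 0;  (-11/168)·m + (37081/28224)·b = -643/168.
det = 5·(37081/28224) − (-11/168)² = 46321/7056.
m = (0·(37081/28224) − (-11/168)·(-643/168))/(46321/7056) = -643/16844; b = (5·(-643/168) − (-11/168)·0)/(46321/7056) = -135030/46321.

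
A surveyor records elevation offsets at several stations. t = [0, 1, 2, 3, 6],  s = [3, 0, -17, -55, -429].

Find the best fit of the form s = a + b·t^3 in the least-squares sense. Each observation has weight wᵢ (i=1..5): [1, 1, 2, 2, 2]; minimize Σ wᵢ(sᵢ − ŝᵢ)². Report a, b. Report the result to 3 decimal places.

a = 0.092, b = -1.988

Normal-equation sums: Σwᵢ·1 = 8, Σwᵢ·t^3 = 503, Σwᵢ·t^3·t^3 = 94899.
Right-hand side: Σwᵢ·s = -999, Σwᵢ·t^3·s = -188570.
Eliminating b: 94899·(row 1) − 503·(row 2) gives 506183·a = 94899·(-999) − 503·(-188570) = 46609, so a = 46609/506183.
Then b = ((-188570) − 503·(46609/506183))/94899 = -1006063/506183.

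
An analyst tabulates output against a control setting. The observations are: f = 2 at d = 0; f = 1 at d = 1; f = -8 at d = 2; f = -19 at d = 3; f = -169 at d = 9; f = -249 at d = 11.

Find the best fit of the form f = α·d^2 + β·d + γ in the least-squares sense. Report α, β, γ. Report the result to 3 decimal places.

From the data, Σd^2·d^2 = 21300, Σd^2·d = 2096, Σd^2 = 216, Σd·d = 216, Σd = 26, Σ1 = 6.
Moment sums: Σd^2·f = -44020, Σd·f = -4332, Σf = -442.
So AᵀA·[α, β, γ]ᵀ = Aᵀf: [[21300, 2096, 216]; [2096, 216, 26]; [216, 26, 6]]·[α, β, γ]ᵀ = [-44020, -4332, -442]ᵀ.
Inverting the 3×3 Gram matrix, [α, β, γ]ᵀ = [-2529/1297, -1943/1297, 3918/1297]ᵀ.

α = -1.950, β = -1.498, γ = 3.021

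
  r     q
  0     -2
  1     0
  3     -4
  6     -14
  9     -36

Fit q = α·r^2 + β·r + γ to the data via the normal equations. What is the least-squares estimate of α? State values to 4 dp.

α = -0.5525

AᵀA·[α, β, γ]ᵀ = Aᵀq reads: 7939·α + 973·β + 127·γ = -3456;  973·α + 127·β + 19·γ = -420;  127·α + 19·β + 5·γ = -56.
(Σr^2·r^2 = 7939, Σr^2·r = 973, Σr^2 = 127, Σr·r = 127, Σr = 19, Σ1 = 5, Σr^2·q = -3456, Σr·q = -420, Σq = -56.)
Inverting the 3×3 Gram matrix, [α, β, γ]ᵀ = [-4096/7413, 8626/7413, -3922/2471]ᵀ.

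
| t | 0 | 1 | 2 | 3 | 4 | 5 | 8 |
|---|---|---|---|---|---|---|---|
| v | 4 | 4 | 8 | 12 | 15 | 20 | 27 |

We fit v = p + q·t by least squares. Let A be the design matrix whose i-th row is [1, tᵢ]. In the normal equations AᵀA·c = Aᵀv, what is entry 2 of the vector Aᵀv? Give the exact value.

432

Entry 2 ↔ basis t, so (Aᵀv)_{2} = Σᵢ (t)·vᵢ = (0)·(4) + (1)·(4) + (2)·(8) + (3)·(12) + (4)·(15) + (5)·(20) + (8)·(27) = 432.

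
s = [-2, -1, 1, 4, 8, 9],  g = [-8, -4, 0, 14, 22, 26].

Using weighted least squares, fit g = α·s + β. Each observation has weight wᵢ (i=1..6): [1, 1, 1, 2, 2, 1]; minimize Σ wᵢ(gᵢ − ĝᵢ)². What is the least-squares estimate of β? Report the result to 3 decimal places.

Normal-equation sums: Σwᵢ·s·s = 247, Σwᵢ·s = 31, Σwᵢ·1 = 8.
For XᵀWg: Σwᵢ·s·g = 718, Σwᵢ·g = 86.
XᵀWX·[α, β]ᵀ = XᵀWg becomes [[247, 31]; [31, 8]]·[α, β]ᵀ = [718, 86]ᵀ.
Δ = 247·8 − 31² = 1015.
α = (718·8 − 31·86)/1015 = 3078/1015; β = (247·86 − 31·718)/1015 = -1016/1015.

β = -1.001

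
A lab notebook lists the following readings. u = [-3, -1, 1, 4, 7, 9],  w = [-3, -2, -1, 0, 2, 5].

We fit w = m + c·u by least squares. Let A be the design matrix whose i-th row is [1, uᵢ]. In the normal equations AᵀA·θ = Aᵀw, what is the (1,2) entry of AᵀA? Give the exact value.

17

Row 1 ↔ basis 1, column 2 ↔ basis u, so (AᵀA)_{1,2} = Σᵢ u = (1)·(-3) + (1)·(-1) + (1)·(1) + (1)·(4) + (1)·(7) + (1)·(9) = 17.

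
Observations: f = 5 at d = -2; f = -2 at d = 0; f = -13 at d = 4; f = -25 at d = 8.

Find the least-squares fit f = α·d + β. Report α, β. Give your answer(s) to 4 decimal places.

Setting ∂/∂α … = 0 gives: 84·α + 10·β = -262;  10·α + 4·β = -35.
det = 84·4 − 10² = 236.
α = ((-262)·4 − 10·(-35))/236 = -349/118; β = (84·(-35) − 10·(-262))/236 = -80/59.

α = -2.9576, β = -1.3559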